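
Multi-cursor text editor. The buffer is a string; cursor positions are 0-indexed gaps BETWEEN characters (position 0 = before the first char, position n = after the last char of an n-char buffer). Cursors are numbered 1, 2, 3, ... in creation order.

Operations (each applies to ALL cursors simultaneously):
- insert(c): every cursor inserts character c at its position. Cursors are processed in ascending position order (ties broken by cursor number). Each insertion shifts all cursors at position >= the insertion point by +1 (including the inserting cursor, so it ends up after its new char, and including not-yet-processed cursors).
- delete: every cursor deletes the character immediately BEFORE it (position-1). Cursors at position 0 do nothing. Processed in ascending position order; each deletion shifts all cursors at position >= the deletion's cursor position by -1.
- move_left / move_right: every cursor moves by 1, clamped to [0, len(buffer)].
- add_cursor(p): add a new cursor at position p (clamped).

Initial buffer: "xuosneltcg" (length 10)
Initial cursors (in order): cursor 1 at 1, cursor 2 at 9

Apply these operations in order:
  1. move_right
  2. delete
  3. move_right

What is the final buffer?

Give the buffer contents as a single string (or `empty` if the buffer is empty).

After op 1 (move_right): buffer="xuosneltcg" (len 10), cursors c1@2 c2@10, authorship ..........
After op 2 (delete): buffer="xosneltc" (len 8), cursors c1@1 c2@8, authorship ........
After op 3 (move_right): buffer="xosneltc" (len 8), cursors c1@2 c2@8, authorship ........

Answer: xosneltc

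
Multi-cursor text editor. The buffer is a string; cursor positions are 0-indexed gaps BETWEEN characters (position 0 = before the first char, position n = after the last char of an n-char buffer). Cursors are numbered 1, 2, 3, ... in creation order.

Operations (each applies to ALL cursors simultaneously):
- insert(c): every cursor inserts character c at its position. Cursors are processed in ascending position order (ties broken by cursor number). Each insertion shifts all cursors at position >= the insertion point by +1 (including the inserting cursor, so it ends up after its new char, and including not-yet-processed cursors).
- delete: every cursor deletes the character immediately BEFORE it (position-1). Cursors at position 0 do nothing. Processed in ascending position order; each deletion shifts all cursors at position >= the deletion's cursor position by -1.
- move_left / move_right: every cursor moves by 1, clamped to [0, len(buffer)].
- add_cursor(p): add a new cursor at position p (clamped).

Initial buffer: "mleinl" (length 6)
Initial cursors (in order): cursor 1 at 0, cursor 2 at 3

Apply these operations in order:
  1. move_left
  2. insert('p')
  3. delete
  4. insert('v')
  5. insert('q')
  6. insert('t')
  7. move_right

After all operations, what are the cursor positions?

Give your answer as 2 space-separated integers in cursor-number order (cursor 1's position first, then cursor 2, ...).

After op 1 (move_left): buffer="mleinl" (len 6), cursors c1@0 c2@2, authorship ......
After op 2 (insert('p')): buffer="pmlpeinl" (len 8), cursors c1@1 c2@4, authorship 1..2....
After op 3 (delete): buffer="mleinl" (len 6), cursors c1@0 c2@2, authorship ......
After op 4 (insert('v')): buffer="vmlveinl" (len 8), cursors c1@1 c2@4, authorship 1..2....
After op 5 (insert('q')): buffer="vqmlvqeinl" (len 10), cursors c1@2 c2@6, authorship 11..22....
After op 6 (insert('t')): buffer="vqtmlvqteinl" (len 12), cursors c1@3 c2@8, authorship 111..222....
After op 7 (move_right): buffer="vqtmlvqteinl" (len 12), cursors c1@4 c2@9, authorship 111..222....

Answer: 4 9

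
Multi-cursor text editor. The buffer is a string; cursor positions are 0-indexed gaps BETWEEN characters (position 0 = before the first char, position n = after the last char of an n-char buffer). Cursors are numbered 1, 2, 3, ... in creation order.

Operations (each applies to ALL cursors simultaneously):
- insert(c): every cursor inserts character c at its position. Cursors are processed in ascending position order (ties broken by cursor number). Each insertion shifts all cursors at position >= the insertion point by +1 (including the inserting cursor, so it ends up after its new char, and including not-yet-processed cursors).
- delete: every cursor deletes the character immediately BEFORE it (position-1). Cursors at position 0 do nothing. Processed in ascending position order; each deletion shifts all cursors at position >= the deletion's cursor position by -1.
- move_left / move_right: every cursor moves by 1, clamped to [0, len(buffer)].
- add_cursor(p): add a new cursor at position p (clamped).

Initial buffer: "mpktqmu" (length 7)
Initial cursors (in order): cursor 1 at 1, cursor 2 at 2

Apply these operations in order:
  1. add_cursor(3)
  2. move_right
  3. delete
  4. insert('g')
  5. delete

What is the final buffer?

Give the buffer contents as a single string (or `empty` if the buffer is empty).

Answer: mqmu

Derivation:
After op 1 (add_cursor(3)): buffer="mpktqmu" (len 7), cursors c1@1 c2@2 c3@3, authorship .......
After op 2 (move_right): buffer="mpktqmu" (len 7), cursors c1@2 c2@3 c3@4, authorship .......
After op 3 (delete): buffer="mqmu" (len 4), cursors c1@1 c2@1 c3@1, authorship ....
After op 4 (insert('g')): buffer="mgggqmu" (len 7), cursors c1@4 c2@4 c3@4, authorship .123...
After op 5 (delete): buffer="mqmu" (len 4), cursors c1@1 c2@1 c3@1, authorship ....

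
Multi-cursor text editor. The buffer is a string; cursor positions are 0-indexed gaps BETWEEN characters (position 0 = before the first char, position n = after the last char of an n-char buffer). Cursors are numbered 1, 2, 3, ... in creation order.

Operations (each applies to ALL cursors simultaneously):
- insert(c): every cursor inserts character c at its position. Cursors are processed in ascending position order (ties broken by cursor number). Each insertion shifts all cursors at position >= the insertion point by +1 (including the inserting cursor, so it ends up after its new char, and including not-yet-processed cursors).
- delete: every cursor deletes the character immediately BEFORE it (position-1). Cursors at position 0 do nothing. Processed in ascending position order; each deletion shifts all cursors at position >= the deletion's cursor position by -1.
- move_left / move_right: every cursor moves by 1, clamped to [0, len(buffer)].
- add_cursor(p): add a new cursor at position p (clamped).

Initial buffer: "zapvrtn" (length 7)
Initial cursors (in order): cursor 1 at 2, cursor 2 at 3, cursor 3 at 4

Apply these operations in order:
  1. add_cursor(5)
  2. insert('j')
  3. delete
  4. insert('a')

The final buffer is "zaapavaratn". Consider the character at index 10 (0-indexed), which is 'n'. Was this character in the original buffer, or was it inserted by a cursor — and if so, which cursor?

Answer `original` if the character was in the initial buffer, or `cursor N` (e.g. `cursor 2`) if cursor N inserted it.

Answer: original

Derivation:
After op 1 (add_cursor(5)): buffer="zapvrtn" (len 7), cursors c1@2 c2@3 c3@4 c4@5, authorship .......
After op 2 (insert('j')): buffer="zajpjvjrjtn" (len 11), cursors c1@3 c2@5 c3@7 c4@9, authorship ..1.2.3.4..
After op 3 (delete): buffer="zapvrtn" (len 7), cursors c1@2 c2@3 c3@4 c4@5, authorship .......
After op 4 (insert('a')): buffer="zaapavaratn" (len 11), cursors c1@3 c2@5 c3@7 c4@9, authorship ..1.2.3.4..
Authorship (.=original, N=cursor N): . . 1 . 2 . 3 . 4 . .
Index 10: author = original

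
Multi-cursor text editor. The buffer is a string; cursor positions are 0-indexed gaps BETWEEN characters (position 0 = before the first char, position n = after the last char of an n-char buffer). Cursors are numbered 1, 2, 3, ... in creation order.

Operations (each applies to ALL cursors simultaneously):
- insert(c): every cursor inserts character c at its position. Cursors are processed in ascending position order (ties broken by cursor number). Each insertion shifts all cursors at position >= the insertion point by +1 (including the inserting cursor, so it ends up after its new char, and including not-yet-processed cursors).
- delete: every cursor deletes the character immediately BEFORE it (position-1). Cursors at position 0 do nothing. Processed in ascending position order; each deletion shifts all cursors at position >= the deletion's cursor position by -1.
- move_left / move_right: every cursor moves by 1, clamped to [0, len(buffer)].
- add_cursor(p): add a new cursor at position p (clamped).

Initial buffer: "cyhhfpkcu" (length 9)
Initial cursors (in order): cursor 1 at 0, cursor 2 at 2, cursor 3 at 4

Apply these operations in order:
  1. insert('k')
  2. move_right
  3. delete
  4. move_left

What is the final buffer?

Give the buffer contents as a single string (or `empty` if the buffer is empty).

Answer: kykhkpkcu

Derivation:
After op 1 (insert('k')): buffer="kcykhhkfpkcu" (len 12), cursors c1@1 c2@4 c3@7, authorship 1..2..3.....
After op 2 (move_right): buffer="kcykhhkfpkcu" (len 12), cursors c1@2 c2@5 c3@8, authorship 1..2..3.....
After op 3 (delete): buffer="kykhkpkcu" (len 9), cursors c1@1 c2@3 c3@5, authorship 1.2.3....
After op 4 (move_left): buffer="kykhkpkcu" (len 9), cursors c1@0 c2@2 c3@4, authorship 1.2.3....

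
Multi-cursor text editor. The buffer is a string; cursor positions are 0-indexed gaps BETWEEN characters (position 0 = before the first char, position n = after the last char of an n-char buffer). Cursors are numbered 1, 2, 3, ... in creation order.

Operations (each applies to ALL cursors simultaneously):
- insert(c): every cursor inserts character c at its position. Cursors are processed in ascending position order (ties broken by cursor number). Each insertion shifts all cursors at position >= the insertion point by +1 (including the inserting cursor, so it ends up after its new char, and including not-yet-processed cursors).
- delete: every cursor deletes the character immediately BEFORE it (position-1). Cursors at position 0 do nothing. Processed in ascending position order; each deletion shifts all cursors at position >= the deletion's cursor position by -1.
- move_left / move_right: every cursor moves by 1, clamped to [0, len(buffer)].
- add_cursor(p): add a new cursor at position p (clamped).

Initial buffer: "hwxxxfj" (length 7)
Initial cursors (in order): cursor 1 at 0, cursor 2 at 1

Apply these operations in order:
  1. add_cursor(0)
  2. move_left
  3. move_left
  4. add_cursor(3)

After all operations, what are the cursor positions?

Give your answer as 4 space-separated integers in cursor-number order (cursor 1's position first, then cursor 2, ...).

Answer: 0 0 0 3

Derivation:
After op 1 (add_cursor(0)): buffer="hwxxxfj" (len 7), cursors c1@0 c3@0 c2@1, authorship .......
After op 2 (move_left): buffer="hwxxxfj" (len 7), cursors c1@0 c2@0 c3@0, authorship .......
After op 3 (move_left): buffer="hwxxxfj" (len 7), cursors c1@0 c2@0 c3@0, authorship .......
After op 4 (add_cursor(3)): buffer="hwxxxfj" (len 7), cursors c1@0 c2@0 c3@0 c4@3, authorship .......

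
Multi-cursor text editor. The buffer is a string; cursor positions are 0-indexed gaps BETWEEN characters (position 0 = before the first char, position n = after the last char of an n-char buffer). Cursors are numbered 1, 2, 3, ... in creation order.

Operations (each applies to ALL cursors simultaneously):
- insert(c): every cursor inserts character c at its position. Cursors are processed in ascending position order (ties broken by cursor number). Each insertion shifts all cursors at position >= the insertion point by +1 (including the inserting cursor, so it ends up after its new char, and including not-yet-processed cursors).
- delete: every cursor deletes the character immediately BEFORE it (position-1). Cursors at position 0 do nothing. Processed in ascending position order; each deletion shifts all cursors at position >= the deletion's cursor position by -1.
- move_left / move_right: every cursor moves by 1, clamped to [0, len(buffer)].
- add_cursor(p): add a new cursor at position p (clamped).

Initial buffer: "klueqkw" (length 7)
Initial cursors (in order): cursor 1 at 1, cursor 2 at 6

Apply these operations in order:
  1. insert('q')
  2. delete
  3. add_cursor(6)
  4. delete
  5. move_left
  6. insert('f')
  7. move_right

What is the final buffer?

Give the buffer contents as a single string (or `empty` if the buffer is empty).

Answer: fluffew

Derivation:
After op 1 (insert('q')): buffer="kqlueqkqw" (len 9), cursors c1@2 c2@8, authorship .1.....2.
After op 2 (delete): buffer="klueqkw" (len 7), cursors c1@1 c2@6, authorship .......
After op 3 (add_cursor(6)): buffer="klueqkw" (len 7), cursors c1@1 c2@6 c3@6, authorship .......
After op 4 (delete): buffer="luew" (len 4), cursors c1@0 c2@3 c3@3, authorship ....
After op 5 (move_left): buffer="luew" (len 4), cursors c1@0 c2@2 c3@2, authorship ....
After op 6 (insert('f')): buffer="fluffew" (len 7), cursors c1@1 c2@5 c3@5, authorship 1..23..
After op 7 (move_right): buffer="fluffew" (len 7), cursors c1@2 c2@6 c3@6, authorship 1..23..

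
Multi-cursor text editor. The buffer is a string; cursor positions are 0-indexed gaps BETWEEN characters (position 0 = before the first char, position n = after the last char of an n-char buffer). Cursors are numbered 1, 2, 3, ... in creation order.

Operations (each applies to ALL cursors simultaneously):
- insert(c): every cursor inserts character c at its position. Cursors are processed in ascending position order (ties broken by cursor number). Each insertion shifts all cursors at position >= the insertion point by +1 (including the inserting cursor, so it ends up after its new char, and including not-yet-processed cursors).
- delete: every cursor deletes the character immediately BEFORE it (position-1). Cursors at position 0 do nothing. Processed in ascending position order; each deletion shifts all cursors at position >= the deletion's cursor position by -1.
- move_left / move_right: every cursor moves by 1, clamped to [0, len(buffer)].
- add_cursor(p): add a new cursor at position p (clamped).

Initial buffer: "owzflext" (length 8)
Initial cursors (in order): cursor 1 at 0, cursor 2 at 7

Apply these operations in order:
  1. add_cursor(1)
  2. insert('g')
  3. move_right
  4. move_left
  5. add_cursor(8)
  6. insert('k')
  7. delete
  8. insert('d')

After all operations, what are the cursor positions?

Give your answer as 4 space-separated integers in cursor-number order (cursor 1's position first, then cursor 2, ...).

After op 1 (add_cursor(1)): buffer="owzflext" (len 8), cursors c1@0 c3@1 c2@7, authorship ........
After op 2 (insert('g')): buffer="gogwzflexgt" (len 11), cursors c1@1 c3@3 c2@10, authorship 1.3......2.
After op 3 (move_right): buffer="gogwzflexgt" (len 11), cursors c1@2 c3@4 c2@11, authorship 1.3......2.
After op 4 (move_left): buffer="gogwzflexgt" (len 11), cursors c1@1 c3@3 c2@10, authorship 1.3......2.
After op 5 (add_cursor(8)): buffer="gogwzflexgt" (len 11), cursors c1@1 c3@3 c4@8 c2@10, authorship 1.3......2.
After op 6 (insert('k')): buffer="gkogkwzflekxgkt" (len 15), cursors c1@2 c3@5 c4@11 c2@14, authorship 11.33.....4.22.
After op 7 (delete): buffer="gogwzflexgt" (len 11), cursors c1@1 c3@3 c4@8 c2@10, authorship 1.3......2.
After op 8 (insert('d')): buffer="gdogdwzfledxgdt" (len 15), cursors c1@2 c3@5 c4@11 c2@14, authorship 11.33.....4.22.

Answer: 2 14 5 11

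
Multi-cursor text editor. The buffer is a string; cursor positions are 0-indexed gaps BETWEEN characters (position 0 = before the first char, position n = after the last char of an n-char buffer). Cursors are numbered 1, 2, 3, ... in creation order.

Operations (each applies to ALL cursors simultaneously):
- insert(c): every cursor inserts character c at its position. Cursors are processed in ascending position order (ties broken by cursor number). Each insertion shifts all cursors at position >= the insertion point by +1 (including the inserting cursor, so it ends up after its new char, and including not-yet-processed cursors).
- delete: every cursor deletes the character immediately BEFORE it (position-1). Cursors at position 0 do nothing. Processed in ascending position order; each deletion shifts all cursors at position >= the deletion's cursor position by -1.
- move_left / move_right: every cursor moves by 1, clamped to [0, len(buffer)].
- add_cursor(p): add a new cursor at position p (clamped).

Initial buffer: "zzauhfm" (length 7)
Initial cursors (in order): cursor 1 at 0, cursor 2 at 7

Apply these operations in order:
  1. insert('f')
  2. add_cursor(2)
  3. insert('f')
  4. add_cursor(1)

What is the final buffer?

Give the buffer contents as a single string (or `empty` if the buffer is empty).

After op 1 (insert('f')): buffer="fzzauhfmf" (len 9), cursors c1@1 c2@9, authorship 1.......2
After op 2 (add_cursor(2)): buffer="fzzauhfmf" (len 9), cursors c1@1 c3@2 c2@9, authorship 1.......2
After op 3 (insert('f')): buffer="ffzfzauhfmff" (len 12), cursors c1@2 c3@4 c2@12, authorship 11.3......22
After op 4 (add_cursor(1)): buffer="ffzfzauhfmff" (len 12), cursors c4@1 c1@2 c3@4 c2@12, authorship 11.3......22

Answer: ffzfzauhfmff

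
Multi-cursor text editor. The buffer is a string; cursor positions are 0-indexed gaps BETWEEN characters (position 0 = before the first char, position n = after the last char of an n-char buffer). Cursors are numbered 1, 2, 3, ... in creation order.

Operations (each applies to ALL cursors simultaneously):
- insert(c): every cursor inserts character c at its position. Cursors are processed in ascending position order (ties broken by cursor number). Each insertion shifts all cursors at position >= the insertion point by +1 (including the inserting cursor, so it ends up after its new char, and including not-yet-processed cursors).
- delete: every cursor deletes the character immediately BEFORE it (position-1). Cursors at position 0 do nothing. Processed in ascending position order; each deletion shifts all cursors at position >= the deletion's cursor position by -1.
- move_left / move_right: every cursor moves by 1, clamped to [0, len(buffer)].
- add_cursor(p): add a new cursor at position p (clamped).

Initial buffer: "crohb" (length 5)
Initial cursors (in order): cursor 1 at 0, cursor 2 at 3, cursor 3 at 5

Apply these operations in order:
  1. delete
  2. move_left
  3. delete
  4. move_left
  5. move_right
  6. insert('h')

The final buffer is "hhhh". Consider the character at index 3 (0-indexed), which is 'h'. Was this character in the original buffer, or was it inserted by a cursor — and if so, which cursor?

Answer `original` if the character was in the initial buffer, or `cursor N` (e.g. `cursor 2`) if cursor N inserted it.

Answer: cursor 3

Derivation:
After op 1 (delete): buffer="crh" (len 3), cursors c1@0 c2@2 c3@3, authorship ...
After op 2 (move_left): buffer="crh" (len 3), cursors c1@0 c2@1 c3@2, authorship ...
After op 3 (delete): buffer="h" (len 1), cursors c1@0 c2@0 c3@0, authorship .
After op 4 (move_left): buffer="h" (len 1), cursors c1@0 c2@0 c3@0, authorship .
After op 5 (move_right): buffer="h" (len 1), cursors c1@1 c2@1 c3@1, authorship .
After op 6 (insert('h')): buffer="hhhh" (len 4), cursors c1@4 c2@4 c3@4, authorship .123
Authorship (.=original, N=cursor N): . 1 2 3
Index 3: author = 3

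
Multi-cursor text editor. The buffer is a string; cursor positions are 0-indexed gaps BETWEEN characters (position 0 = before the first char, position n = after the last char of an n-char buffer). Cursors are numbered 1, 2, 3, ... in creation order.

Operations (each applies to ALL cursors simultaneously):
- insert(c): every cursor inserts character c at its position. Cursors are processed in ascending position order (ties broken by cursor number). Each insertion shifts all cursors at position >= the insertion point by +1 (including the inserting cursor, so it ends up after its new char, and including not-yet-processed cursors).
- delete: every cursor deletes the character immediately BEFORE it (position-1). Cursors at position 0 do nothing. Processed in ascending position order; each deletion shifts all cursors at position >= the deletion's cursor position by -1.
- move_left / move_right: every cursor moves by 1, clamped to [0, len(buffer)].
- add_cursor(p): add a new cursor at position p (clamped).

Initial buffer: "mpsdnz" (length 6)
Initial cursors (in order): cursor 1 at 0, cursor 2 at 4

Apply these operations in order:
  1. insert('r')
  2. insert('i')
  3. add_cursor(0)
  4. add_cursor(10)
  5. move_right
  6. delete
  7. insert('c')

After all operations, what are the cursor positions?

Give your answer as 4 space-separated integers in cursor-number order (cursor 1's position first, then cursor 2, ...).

After op 1 (insert('r')): buffer="rmpsdrnz" (len 8), cursors c1@1 c2@6, authorship 1....2..
After op 2 (insert('i')): buffer="rimpsdrinz" (len 10), cursors c1@2 c2@8, authorship 11....22..
After op 3 (add_cursor(0)): buffer="rimpsdrinz" (len 10), cursors c3@0 c1@2 c2@8, authorship 11....22..
After op 4 (add_cursor(10)): buffer="rimpsdrinz" (len 10), cursors c3@0 c1@2 c2@8 c4@10, authorship 11....22..
After op 5 (move_right): buffer="rimpsdrinz" (len 10), cursors c3@1 c1@3 c2@9 c4@10, authorship 11....22..
After op 6 (delete): buffer="ipsdri" (len 6), cursors c3@0 c1@1 c2@6 c4@6, authorship 1...22
After op 7 (insert('c')): buffer="cicpsdricc" (len 10), cursors c3@1 c1@3 c2@10 c4@10, authorship 311...2224

Answer: 3 10 1 10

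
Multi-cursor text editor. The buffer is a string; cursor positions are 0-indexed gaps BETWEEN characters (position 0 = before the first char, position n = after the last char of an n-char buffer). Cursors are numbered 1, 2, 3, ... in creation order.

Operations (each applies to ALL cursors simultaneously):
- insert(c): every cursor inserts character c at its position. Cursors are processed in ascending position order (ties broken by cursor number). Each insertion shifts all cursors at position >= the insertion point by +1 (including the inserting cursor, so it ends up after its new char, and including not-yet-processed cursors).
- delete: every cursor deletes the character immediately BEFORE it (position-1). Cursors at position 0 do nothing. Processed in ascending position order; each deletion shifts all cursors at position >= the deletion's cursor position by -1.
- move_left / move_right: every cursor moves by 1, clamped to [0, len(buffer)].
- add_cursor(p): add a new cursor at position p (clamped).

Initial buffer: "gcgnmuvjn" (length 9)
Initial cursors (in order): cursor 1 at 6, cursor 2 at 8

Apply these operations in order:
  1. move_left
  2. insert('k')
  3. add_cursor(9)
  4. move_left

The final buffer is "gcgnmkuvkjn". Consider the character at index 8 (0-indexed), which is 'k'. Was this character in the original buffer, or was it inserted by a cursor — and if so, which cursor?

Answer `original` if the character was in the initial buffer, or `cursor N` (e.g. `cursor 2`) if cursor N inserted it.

Answer: cursor 2

Derivation:
After op 1 (move_left): buffer="gcgnmuvjn" (len 9), cursors c1@5 c2@7, authorship .........
After op 2 (insert('k')): buffer="gcgnmkuvkjn" (len 11), cursors c1@6 c2@9, authorship .....1..2..
After op 3 (add_cursor(9)): buffer="gcgnmkuvkjn" (len 11), cursors c1@6 c2@9 c3@9, authorship .....1..2..
After op 4 (move_left): buffer="gcgnmkuvkjn" (len 11), cursors c1@5 c2@8 c3@8, authorship .....1..2..
Authorship (.=original, N=cursor N): . . . . . 1 . . 2 . .
Index 8: author = 2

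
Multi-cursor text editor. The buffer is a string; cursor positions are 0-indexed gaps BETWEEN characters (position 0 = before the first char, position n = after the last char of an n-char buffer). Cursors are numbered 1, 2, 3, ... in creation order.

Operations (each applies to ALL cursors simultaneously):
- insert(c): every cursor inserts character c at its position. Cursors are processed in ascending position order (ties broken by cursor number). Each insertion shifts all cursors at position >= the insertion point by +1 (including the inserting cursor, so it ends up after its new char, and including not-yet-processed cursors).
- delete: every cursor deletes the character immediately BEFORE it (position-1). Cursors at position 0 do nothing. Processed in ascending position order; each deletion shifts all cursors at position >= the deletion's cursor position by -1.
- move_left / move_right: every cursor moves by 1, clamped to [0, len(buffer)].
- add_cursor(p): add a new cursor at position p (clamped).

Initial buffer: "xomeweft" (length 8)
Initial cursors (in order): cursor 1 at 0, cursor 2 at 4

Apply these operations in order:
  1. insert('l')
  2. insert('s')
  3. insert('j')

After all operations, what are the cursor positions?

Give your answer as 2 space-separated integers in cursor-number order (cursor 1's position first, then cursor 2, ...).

Answer: 3 10

Derivation:
After op 1 (insert('l')): buffer="lxomelweft" (len 10), cursors c1@1 c2@6, authorship 1....2....
After op 2 (insert('s')): buffer="lsxomelsweft" (len 12), cursors c1@2 c2@8, authorship 11....22....
After op 3 (insert('j')): buffer="lsjxomelsjweft" (len 14), cursors c1@3 c2@10, authorship 111....222....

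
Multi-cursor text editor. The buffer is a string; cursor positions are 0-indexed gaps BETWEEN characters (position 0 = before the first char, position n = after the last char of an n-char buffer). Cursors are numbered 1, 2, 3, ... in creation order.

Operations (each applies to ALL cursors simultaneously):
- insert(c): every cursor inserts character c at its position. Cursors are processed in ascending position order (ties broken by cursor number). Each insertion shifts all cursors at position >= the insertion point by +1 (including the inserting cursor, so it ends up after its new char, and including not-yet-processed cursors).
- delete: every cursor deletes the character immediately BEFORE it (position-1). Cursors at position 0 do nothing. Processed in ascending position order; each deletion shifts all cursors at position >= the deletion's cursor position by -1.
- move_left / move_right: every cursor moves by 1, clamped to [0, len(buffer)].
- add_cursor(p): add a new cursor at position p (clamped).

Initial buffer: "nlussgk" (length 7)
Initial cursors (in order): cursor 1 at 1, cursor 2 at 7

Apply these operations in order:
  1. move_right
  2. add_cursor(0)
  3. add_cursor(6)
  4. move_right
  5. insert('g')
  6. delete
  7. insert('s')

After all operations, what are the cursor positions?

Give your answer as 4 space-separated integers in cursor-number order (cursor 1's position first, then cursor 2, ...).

Answer: 5 11 2 11

Derivation:
After op 1 (move_right): buffer="nlussgk" (len 7), cursors c1@2 c2@7, authorship .......
After op 2 (add_cursor(0)): buffer="nlussgk" (len 7), cursors c3@0 c1@2 c2@7, authorship .......
After op 3 (add_cursor(6)): buffer="nlussgk" (len 7), cursors c3@0 c1@2 c4@6 c2@7, authorship .......
After op 4 (move_right): buffer="nlussgk" (len 7), cursors c3@1 c1@3 c2@7 c4@7, authorship .......
After op 5 (insert('g')): buffer="nglugssgkgg" (len 11), cursors c3@2 c1@5 c2@11 c4@11, authorship .3..1....24
After op 6 (delete): buffer="nlussgk" (len 7), cursors c3@1 c1@3 c2@7 c4@7, authorship .......
After op 7 (insert('s')): buffer="nslusssgkss" (len 11), cursors c3@2 c1@5 c2@11 c4@11, authorship .3..1....24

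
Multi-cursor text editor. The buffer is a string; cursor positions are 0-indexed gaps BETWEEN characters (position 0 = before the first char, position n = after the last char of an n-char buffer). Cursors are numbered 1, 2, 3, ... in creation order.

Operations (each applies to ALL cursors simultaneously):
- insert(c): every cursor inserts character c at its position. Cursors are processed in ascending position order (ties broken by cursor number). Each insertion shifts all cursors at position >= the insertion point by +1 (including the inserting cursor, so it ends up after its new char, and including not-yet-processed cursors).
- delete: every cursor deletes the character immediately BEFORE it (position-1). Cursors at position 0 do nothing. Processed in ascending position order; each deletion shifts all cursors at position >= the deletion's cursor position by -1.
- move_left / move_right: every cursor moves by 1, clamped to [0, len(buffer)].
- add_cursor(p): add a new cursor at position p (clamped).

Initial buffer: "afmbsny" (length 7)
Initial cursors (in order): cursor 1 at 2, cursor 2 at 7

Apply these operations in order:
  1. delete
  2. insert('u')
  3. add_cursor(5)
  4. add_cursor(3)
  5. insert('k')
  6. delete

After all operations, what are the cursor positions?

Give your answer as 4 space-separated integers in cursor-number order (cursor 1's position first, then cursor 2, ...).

After op 1 (delete): buffer="ambsn" (len 5), cursors c1@1 c2@5, authorship .....
After op 2 (insert('u')): buffer="aumbsnu" (len 7), cursors c1@2 c2@7, authorship .1....2
After op 3 (add_cursor(5)): buffer="aumbsnu" (len 7), cursors c1@2 c3@5 c2@7, authorship .1....2
After op 4 (add_cursor(3)): buffer="aumbsnu" (len 7), cursors c1@2 c4@3 c3@5 c2@7, authorship .1....2
After op 5 (insert('k')): buffer="aukmkbsknuk" (len 11), cursors c1@3 c4@5 c3@8 c2@11, authorship .11.4..3.22
After op 6 (delete): buffer="aumbsnu" (len 7), cursors c1@2 c4@3 c3@5 c2@7, authorship .1....2

Answer: 2 7 5 3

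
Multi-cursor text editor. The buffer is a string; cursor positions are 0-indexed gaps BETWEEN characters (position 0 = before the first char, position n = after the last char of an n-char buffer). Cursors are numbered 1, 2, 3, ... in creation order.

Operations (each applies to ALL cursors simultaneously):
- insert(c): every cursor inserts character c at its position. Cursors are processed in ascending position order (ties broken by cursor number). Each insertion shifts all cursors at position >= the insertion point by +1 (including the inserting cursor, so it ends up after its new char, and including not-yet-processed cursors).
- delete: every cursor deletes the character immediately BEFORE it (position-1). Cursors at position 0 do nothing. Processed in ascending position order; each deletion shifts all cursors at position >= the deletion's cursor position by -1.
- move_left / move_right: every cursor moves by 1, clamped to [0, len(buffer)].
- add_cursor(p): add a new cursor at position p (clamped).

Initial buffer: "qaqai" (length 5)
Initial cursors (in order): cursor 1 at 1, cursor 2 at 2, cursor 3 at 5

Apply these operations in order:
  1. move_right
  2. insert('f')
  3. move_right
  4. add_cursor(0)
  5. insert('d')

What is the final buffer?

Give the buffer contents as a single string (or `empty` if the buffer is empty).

Answer: dqafqdfadifd

Derivation:
After op 1 (move_right): buffer="qaqai" (len 5), cursors c1@2 c2@3 c3@5, authorship .....
After op 2 (insert('f')): buffer="qafqfaif" (len 8), cursors c1@3 c2@5 c3@8, authorship ..1.2..3
After op 3 (move_right): buffer="qafqfaif" (len 8), cursors c1@4 c2@6 c3@8, authorship ..1.2..3
After op 4 (add_cursor(0)): buffer="qafqfaif" (len 8), cursors c4@0 c1@4 c2@6 c3@8, authorship ..1.2..3
After op 5 (insert('d')): buffer="dqafqdfadifd" (len 12), cursors c4@1 c1@6 c2@9 c3@12, authorship 4..1.12.2.33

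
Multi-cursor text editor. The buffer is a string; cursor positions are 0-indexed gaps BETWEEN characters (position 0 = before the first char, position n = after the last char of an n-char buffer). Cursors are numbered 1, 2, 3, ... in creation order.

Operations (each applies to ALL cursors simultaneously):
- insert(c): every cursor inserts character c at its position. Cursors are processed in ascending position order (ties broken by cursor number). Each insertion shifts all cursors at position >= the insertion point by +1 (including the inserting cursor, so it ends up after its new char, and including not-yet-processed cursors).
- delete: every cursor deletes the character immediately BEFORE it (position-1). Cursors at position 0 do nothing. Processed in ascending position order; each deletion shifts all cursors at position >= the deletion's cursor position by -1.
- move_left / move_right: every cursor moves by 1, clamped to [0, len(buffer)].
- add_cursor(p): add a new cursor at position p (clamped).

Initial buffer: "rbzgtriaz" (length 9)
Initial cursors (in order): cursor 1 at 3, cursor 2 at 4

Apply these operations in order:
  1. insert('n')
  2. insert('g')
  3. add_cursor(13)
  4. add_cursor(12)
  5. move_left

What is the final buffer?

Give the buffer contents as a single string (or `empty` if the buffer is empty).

After op 1 (insert('n')): buffer="rbzngntriaz" (len 11), cursors c1@4 c2@6, authorship ...1.2.....
After op 2 (insert('g')): buffer="rbznggngtriaz" (len 13), cursors c1@5 c2@8, authorship ...11.22.....
After op 3 (add_cursor(13)): buffer="rbznggngtriaz" (len 13), cursors c1@5 c2@8 c3@13, authorship ...11.22.....
After op 4 (add_cursor(12)): buffer="rbznggngtriaz" (len 13), cursors c1@5 c2@8 c4@12 c3@13, authorship ...11.22.....
After op 5 (move_left): buffer="rbznggngtriaz" (len 13), cursors c1@4 c2@7 c4@11 c3@12, authorship ...11.22.....

Answer: rbznggngtriaz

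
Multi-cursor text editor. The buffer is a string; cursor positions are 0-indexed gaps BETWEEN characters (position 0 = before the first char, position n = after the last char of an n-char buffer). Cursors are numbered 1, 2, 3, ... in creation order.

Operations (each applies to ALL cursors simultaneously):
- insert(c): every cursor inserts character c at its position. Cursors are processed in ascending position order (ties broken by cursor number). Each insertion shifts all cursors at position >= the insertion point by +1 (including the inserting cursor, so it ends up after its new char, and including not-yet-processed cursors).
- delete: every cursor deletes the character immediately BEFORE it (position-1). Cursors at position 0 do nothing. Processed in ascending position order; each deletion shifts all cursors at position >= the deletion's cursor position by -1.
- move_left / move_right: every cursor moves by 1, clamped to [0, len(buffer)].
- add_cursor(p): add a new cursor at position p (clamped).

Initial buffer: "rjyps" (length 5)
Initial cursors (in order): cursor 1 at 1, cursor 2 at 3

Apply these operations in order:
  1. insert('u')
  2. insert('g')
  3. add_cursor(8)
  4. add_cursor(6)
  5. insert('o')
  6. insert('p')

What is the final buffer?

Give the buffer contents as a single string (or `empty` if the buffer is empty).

After op 1 (insert('u')): buffer="rujyups" (len 7), cursors c1@2 c2@5, authorship .1..2..
After op 2 (insert('g')): buffer="rugjyugps" (len 9), cursors c1@3 c2@7, authorship .11..22..
After op 3 (add_cursor(8)): buffer="rugjyugps" (len 9), cursors c1@3 c2@7 c3@8, authorship .11..22..
After op 4 (add_cursor(6)): buffer="rugjyugps" (len 9), cursors c1@3 c4@6 c2@7 c3@8, authorship .11..22..
After op 5 (insert('o')): buffer="rugojyuogopos" (len 13), cursors c1@4 c4@8 c2@10 c3@12, authorship .111..2422.3.
After op 6 (insert('p')): buffer="rugopjyuopgoppops" (len 17), cursors c1@5 c4@10 c2@13 c3@16, authorship .1111..244222.33.

Answer: rugopjyuopgoppops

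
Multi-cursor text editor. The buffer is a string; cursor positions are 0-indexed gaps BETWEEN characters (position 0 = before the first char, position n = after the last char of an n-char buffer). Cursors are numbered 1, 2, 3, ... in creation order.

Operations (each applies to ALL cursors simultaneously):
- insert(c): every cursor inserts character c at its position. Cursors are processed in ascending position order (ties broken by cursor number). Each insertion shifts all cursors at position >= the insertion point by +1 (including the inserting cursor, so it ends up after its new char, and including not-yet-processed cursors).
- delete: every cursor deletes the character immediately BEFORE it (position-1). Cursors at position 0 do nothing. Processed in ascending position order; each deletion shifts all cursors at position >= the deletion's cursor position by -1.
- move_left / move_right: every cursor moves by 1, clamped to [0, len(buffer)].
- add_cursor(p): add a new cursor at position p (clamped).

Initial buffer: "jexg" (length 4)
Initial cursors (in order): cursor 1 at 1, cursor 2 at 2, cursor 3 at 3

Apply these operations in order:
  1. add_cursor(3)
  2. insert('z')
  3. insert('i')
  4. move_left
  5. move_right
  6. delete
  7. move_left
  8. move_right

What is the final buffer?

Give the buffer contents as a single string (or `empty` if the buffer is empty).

After op 1 (add_cursor(3)): buffer="jexg" (len 4), cursors c1@1 c2@2 c3@3 c4@3, authorship ....
After op 2 (insert('z')): buffer="jzezxzzg" (len 8), cursors c1@2 c2@4 c3@7 c4@7, authorship .1.2.34.
After op 3 (insert('i')): buffer="jziezixzziig" (len 12), cursors c1@3 c2@6 c3@11 c4@11, authorship .11.22.3434.
After op 4 (move_left): buffer="jziezixzziig" (len 12), cursors c1@2 c2@5 c3@10 c4@10, authorship .11.22.3434.
After op 5 (move_right): buffer="jziezixzziig" (len 12), cursors c1@3 c2@6 c3@11 c4@11, authorship .11.22.3434.
After op 6 (delete): buffer="jzezxzzg" (len 8), cursors c1@2 c2@4 c3@7 c4@7, authorship .1.2.34.
After op 7 (move_left): buffer="jzezxzzg" (len 8), cursors c1@1 c2@3 c3@6 c4@6, authorship .1.2.34.
After op 8 (move_right): buffer="jzezxzzg" (len 8), cursors c1@2 c2@4 c3@7 c4@7, authorship .1.2.34.

Answer: jzezxzzg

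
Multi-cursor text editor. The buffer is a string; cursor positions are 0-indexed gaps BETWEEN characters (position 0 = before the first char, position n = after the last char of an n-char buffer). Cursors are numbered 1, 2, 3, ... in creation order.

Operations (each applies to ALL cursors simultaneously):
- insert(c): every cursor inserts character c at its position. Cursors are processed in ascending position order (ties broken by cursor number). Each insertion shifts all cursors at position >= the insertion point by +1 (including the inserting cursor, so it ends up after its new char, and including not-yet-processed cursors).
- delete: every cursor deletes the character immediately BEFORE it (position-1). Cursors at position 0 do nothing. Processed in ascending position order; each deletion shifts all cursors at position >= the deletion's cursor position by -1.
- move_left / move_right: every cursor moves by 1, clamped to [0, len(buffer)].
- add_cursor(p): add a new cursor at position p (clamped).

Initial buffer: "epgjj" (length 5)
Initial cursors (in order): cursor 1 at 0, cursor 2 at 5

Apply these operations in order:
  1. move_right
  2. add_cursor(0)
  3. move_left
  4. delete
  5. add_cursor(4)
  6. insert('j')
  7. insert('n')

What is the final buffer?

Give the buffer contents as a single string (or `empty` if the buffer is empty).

After op 1 (move_right): buffer="epgjj" (len 5), cursors c1@1 c2@5, authorship .....
After op 2 (add_cursor(0)): buffer="epgjj" (len 5), cursors c3@0 c1@1 c2@5, authorship .....
After op 3 (move_left): buffer="epgjj" (len 5), cursors c1@0 c3@0 c2@4, authorship .....
After op 4 (delete): buffer="epgj" (len 4), cursors c1@0 c3@0 c2@3, authorship ....
After op 5 (add_cursor(4)): buffer="epgj" (len 4), cursors c1@0 c3@0 c2@3 c4@4, authorship ....
After op 6 (insert('j')): buffer="jjepgjjj" (len 8), cursors c1@2 c3@2 c2@6 c4@8, authorship 13...2.4
After op 7 (insert('n')): buffer="jjnnepgjnjjn" (len 12), cursors c1@4 c3@4 c2@9 c4@12, authorship 1313...22.44

Answer: jjnnepgjnjjn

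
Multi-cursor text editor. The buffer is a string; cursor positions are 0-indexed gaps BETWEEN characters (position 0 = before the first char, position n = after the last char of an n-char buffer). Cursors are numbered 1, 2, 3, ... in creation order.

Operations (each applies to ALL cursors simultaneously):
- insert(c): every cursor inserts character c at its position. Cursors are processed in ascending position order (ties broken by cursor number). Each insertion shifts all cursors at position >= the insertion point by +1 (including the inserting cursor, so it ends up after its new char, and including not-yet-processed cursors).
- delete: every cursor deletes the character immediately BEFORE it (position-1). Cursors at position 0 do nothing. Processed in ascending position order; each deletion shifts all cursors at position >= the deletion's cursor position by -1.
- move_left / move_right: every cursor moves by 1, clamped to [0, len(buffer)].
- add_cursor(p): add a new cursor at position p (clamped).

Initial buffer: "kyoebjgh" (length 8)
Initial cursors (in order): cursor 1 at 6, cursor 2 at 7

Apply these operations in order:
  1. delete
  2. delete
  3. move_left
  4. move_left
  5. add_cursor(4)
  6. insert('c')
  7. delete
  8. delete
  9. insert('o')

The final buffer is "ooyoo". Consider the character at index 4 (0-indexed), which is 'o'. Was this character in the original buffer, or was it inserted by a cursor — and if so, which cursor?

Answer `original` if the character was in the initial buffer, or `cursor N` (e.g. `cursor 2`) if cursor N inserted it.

Answer: cursor 3

Derivation:
After op 1 (delete): buffer="kyoebh" (len 6), cursors c1@5 c2@5, authorship ......
After op 2 (delete): buffer="kyoh" (len 4), cursors c1@3 c2@3, authorship ....
After op 3 (move_left): buffer="kyoh" (len 4), cursors c1@2 c2@2, authorship ....
After op 4 (move_left): buffer="kyoh" (len 4), cursors c1@1 c2@1, authorship ....
After op 5 (add_cursor(4)): buffer="kyoh" (len 4), cursors c1@1 c2@1 c3@4, authorship ....
After op 6 (insert('c')): buffer="kccyohc" (len 7), cursors c1@3 c2@3 c3@7, authorship .12...3
After op 7 (delete): buffer="kyoh" (len 4), cursors c1@1 c2@1 c3@4, authorship ....
After op 8 (delete): buffer="yo" (len 2), cursors c1@0 c2@0 c3@2, authorship ..
After op 9 (insert('o')): buffer="ooyoo" (len 5), cursors c1@2 c2@2 c3@5, authorship 12..3
Authorship (.=original, N=cursor N): 1 2 . . 3
Index 4: author = 3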